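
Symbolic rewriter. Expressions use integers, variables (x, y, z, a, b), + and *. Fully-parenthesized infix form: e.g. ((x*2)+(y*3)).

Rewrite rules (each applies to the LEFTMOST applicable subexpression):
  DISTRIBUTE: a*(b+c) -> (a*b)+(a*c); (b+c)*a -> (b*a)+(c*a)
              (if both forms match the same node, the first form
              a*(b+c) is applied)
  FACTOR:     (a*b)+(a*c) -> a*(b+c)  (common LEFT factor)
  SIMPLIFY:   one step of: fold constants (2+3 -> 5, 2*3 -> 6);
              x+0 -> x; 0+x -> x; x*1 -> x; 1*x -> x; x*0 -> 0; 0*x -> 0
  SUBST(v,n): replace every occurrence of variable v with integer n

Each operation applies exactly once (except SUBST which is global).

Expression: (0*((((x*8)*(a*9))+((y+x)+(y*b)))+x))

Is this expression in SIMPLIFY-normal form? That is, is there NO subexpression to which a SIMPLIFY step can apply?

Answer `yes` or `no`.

Answer: no

Derivation:
Expression: (0*((((x*8)*(a*9))+((y+x)+(y*b)))+x))
Scanning for simplifiable subexpressions (pre-order)...
  at root: (0*((((x*8)*(a*9))+((y+x)+(y*b)))+x)) (SIMPLIFIABLE)
  at R: ((((x*8)*(a*9))+((y+x)+(y*b)))+x) (not simplifiable)
  at RL: (((x*8)*(a*9))+((y+x)+(y*b))) (not simplifiable)
  at RLL: ((x*8)*(a*9)) (not simplifiable)
  at RLLL: (x*8) (not simplifiable)
  at RLLR: (a*9) (not simplifiable)
  at RLR: ((y+x)+(y*b)) (not simplifiable)
  at RLRL: (y+x) (not simplifiable)
  at RLRR: (y*b) (not simplifiable)
Found simplifiable subexpr at path root: (0*((((x*8)*(a*9))+((y+x)+(y*b)))+x))
One SIMPLIFY step would give: 0
-> NOT in normal form.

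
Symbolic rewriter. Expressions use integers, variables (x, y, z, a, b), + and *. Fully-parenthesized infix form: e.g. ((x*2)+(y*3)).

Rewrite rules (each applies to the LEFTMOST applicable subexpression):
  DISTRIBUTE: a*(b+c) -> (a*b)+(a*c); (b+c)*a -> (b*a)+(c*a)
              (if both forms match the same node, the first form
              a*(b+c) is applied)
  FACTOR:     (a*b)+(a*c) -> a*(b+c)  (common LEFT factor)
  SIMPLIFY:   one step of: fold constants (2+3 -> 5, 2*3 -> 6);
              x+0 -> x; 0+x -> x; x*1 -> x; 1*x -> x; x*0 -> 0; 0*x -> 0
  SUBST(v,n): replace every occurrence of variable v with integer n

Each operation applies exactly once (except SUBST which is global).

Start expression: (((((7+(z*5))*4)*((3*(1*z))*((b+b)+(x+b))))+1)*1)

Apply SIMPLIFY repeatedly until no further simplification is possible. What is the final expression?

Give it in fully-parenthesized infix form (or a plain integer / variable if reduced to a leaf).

Answer: ((((7+(z*5))*4)*((3*z)*((b+b)+(x+b))))+1)

Derivation:
Start: (((((7+(z*5))*4)*((3*(1*z))*((b+b)+(x+b))))+1)*1)
Step 1: at root: (((((7+(z*5))*4)*((3*(1*z))*((b+b)+(x+b))))+1)*1) -> ((((7+(z*5))*4)*((3*(1*z))*((b+b)+(x+b))))+1); overall: (((((7+(z*5))*4)*((3*(1*z))*((b+b)+(x+b))))+1)*1) -> ((((7+(z*5))*4)*((3*(1*z))*((b+b)+(x+b))))+1)
Step 2: at LRLR: (1*z) -> z; overall: ((((7+(z*5))*4)*((3*(1*z))*((b+b)+(x+b))))+1) -> ((((7+(z*5))*4)*((3*z)*((b+b)+(x+b))))+1)
Fixed point: ((((7+(z*5))*4)*((3*z)*((b+b)+(x+b))))+1)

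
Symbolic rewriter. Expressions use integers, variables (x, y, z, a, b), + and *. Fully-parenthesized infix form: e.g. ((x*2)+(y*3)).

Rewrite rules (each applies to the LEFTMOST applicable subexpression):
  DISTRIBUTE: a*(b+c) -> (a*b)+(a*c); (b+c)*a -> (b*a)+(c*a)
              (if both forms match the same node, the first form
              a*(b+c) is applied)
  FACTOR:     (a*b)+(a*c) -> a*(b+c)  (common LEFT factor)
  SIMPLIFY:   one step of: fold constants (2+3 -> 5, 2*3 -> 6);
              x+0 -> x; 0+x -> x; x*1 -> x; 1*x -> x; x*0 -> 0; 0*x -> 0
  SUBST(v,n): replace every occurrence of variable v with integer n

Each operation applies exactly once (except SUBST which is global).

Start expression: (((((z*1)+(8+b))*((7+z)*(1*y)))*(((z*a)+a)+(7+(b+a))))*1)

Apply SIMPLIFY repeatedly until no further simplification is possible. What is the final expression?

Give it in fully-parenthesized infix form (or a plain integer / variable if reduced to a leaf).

Start: (((((z*1)+(8+b))*((7+z)*(1*y)))*(((z*a)+a)+(7+(b+a))))*1)
Step 1: at root: (((((z*1)+(8+b))*((7+z)*(1*y)))*(((z*a)+a)+(7+(b+a))))*1) -> ((((z*1)+(8+b))*((7+z)*(1*y)))*(((z*a)+a)+(7+(b+a)))); overall: (((((z*1)+(8+b))*((7+z)*(1*y)))*(((z*a)+a)+(7+(b+a))))*1) -> ((((z*1)+(8+b))*((7+z)*(1*y)))*(((z*a)+a)+(7+(b+a))))
Step 2: at LLL: (z*1) -> z; overall: ((((z*1)+(8+b))*((7+z)*(1*y)))*(((z*a)+a)+(7+(b+a)))) -> (((z+(8+b))*((7+z)*(1*y)))*(((z*a)+a)+(7+(b+a))))
Step 3: at LRR: (1*y) -> y; overall: (((z+(8+b))*((7+z)*(1*y)))*(((z*a)+a)+(7+(b+a)))) -> (((z+(8+b))*((7+z)*y))*(((z*a)+a)+(7+(b+a))))
Fixed point: (((z+(8+b))*((7+z)*y))*(((z*a)+a)+(7+(b+a))))

Answer: (((z+(8+b))*((7+z)*y))*(((z*a)+a)+(7+(b+a))))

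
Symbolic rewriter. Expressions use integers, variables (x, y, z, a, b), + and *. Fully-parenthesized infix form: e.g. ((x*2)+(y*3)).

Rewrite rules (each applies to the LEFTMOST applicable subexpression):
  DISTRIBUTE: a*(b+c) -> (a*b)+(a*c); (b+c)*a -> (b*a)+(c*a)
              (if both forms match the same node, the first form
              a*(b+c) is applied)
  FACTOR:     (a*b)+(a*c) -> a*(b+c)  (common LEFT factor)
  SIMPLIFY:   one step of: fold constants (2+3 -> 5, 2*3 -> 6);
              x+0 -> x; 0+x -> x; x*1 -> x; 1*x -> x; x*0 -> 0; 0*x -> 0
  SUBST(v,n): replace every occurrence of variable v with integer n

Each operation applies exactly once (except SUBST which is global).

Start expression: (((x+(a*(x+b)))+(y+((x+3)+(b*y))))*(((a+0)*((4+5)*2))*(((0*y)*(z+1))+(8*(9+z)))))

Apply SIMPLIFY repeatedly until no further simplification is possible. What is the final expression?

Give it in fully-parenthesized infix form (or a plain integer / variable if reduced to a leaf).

Start: (((x+(a*(x+b)))+(y+((x+3)+(b*y))))*(((a+0)*((4+5)*2))*(((0*y)*(z+1))+(8*(9+z)))))
Step 1: at RLL: (a+0) -> a; overall: (((x+(a*(x+b)))+(y+((x+3)+(b*y))))*(((a+0)*((4+5)*2))*(((0*y)*(z+1))+(8*(9+z))))) -> (((x+(a*(x+b)))+(y+((x+3)+(b*y))))*((a*((4+5)*2))*(((0*y)*(z+1))+(8*(9+z)))))
Step 2: at RLRL: (4+5) -> 9; overall: (((x+(a*(x+b)))+(y+((x+3)+(b*y))))*((a*((4+5)*2))*(((0*y)*(z+1))+(8*(9+z))))) -> (((x+(a*(x+b)))+(y+((x+3)+(b*y))))*((a*(9*2))*(((0*y)*(z+1))+(8*(9+z)))))
Step 3: at RLR: (9*2) -> 18; overall: (((x+(a*(x+b)))+(y+((x+3)+(b*y))))*((a*(9*2))*(((0*y)*(z+1))+(8*(9+z))))) -> (((x+(a*(x+b)))+(y+((x+3)+(b*y))))*((a*18)*(((0*y)*(z+1))+(8*(9+z)))))
Step 4: at RRLL: (0*y) -> 0; overall: (((x+(a*(x+b)))+(y+((x+3)+(b*y))))*((a*18)*(((0*y)*(z+1))+(8*(9+z))))) -> (((x+(a*(x+b)))+(y+((x+3)+(b*y))))*((a*18)*((0*(z+1))+(8*(9+z)))))
Step 5: at RRL: (0*(z+1)) -> 0; overall: (((x+(a*(x+b)))+(y+((x+3)+(b*y))))*((a*18)*((0*(z+1))+(8*(9+z))))) -> (((x+(a*(x+b)))+(y+((x+3)+(b*y))))*((a*18)*(0+(8*(9+z)))))
Step 6: at RR: (0+(8*(9+z))) -> (8*(9+z)); overall: (((x+(a*(x+b)))+(y+((x+3)+(b*y))))*((a*18)*(0+(8*(9+z))))) -> (((x+(a*(x+b)))+(y+((x+3)+(b*y))))*((a*18)*(8*(9+z))))
Fixed point: (((x+(a*(x+b)))+(y+((x+3)+(b*y))))*((a*18)*(8*(9+z))))

Answer: (((x+(a*(x+b)))+(y+((x+3)+(b*y))))*((a*18)*(8*(9+z))))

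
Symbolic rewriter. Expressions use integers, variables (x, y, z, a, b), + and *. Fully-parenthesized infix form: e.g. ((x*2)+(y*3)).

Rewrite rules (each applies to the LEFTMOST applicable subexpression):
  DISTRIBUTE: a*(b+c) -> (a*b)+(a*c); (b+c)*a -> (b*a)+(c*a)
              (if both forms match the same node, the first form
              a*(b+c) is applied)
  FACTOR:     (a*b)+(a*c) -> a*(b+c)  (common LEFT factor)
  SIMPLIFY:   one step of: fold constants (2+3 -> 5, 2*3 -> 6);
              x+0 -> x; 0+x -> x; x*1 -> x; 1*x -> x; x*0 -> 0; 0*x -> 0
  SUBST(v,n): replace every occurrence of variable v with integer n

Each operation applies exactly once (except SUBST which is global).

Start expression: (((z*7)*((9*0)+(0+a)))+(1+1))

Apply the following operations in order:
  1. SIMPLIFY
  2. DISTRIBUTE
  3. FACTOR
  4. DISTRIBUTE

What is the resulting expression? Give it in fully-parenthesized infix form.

Start: (((z*7)*((9*0)+(0+a)))+(1+1))
Apply SIMPLIFY at LRL (target: (9*0)): (((z*7)*((9*0)+(0+a)))+(1+1)) -> (((z*7)*(0+(0+a)))+(1+1))
Apply DISTRIBUTE at L (target: ((z*7)*(0+(0+a)))): (((z*7)*(0+(0+a)))+(1+1)) -> ((((z*7)*0)+((z*7)*(0+a)))+(1+1))
Apply FACTOR at L (target: (((z*7)*0)+((z*7)*(0+a)))): ((((z*7)*0)+((z*7)*(0+a)))+(1+1)) -> (((z*7)*(0+(0+a)))+(1+1))
Apply DISTRIBUTE at L (target: ((z*7)*(0+(0+a)))): (((z*7)*(0+(0+a)))+(1+1)) -> ((((z*7)*0)+((z*7)*(0+a)))+(1+1))

Answer: ((((z*7)*0)+((z*7)*(0+a)))+(1+1))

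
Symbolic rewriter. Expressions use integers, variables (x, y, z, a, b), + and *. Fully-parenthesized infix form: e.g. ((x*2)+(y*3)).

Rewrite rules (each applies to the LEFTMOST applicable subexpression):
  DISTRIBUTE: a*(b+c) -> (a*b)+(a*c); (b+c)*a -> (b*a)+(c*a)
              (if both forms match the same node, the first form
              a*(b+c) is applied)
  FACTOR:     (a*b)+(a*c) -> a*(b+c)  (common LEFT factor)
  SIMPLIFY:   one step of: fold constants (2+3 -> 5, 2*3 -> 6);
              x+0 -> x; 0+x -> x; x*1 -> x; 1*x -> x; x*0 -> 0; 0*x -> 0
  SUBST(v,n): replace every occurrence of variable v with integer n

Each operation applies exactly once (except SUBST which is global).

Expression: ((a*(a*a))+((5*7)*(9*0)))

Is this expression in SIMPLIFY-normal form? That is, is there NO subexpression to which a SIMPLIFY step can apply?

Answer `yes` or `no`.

Expression: ((a*(a*a))+((5*7)*(9*0)))
Scanning for simplifiable subexpressions (pre-order)...
  at root: ((a*(a*a))+((5*7)*(9*0))) (not simplifiable)
  at L: (a*(a*a)) (not simplifiable)
  at LR: (a*a) (not simplifiable)
  at R: ((5*7)*(9*0)) (not simplifiable)
  at RL: (5*7) (SIMPLIFIABLE)
  at RR: (9*0) (SIMPLIFIABLE)
Found simplifiable subexpr at path RL: (5*7)
One SIMPLIFY step would give: ((a*(a*a))+(35*(9*0)))
-> NOT in normal form.

Answer: no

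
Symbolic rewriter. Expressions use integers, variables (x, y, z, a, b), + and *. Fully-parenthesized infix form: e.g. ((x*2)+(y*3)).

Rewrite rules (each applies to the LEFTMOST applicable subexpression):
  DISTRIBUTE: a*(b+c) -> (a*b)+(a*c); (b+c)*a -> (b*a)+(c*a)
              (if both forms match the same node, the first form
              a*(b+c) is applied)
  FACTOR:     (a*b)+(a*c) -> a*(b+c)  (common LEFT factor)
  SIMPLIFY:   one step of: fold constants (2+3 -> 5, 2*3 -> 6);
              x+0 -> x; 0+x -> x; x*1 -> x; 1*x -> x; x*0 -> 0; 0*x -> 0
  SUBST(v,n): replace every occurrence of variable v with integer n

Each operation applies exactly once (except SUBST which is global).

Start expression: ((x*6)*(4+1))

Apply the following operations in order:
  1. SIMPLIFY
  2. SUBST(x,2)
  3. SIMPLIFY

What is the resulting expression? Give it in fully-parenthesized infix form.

Start: ((x*6)*(4+1))
Apply SIMPLIFY at R (target: (4+1)): ((x*6)*(4+1)) -> ((x*6)*5)
Apply SUBST(x,2): ((x*6)*5) -> ((2*6)*5)
Apply SIMPLIFY at L (target: (2*6)): ((2*6)*5) -> (12*5)

Answer: (12*5)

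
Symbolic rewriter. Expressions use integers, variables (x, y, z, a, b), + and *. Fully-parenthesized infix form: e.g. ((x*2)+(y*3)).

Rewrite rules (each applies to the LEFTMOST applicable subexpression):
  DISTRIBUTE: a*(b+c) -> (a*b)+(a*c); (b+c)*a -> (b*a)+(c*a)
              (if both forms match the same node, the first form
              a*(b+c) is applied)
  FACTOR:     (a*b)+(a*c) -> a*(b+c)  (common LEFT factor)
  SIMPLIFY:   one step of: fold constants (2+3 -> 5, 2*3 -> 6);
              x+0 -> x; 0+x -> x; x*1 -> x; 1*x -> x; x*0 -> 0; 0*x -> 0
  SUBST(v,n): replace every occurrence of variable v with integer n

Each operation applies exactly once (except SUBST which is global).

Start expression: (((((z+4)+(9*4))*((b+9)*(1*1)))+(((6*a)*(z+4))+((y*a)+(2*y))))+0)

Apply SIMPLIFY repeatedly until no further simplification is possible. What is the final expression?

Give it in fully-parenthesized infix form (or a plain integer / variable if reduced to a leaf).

Start: (((((z+4)+(9*4))*((b+9)*(1*1)))+(((6*a)*(z+4))+((y*a)+(2*y))))+0)
Step 1: at root: (((((z+4)+(9*4))*((b+9)*(1*1)))+(((6*a)*(z+4))+((y*a)+(2*y))))+0) -> ((((z+4)+(9*4))*((b+9)*(1*1)))+(((6*a)*(z+4))+((y*a)+(2*y)))); overall: (((((z+4)+(9*4))*((b+9)*(1*1)))+(((6*a)*(z+4))+((y*a)+(2*y))))+0) -> ((((z+4)+(9*4))*((b+9)*(1*1)))+(((6*a)*(z+4))+((y*a)+(2*y))))
Step 2: at LLR: (9*4) -> 36; overall: ((((z+4)+(9*4))*((b+9)*(1*1)))+(((6*a)*(z+4))+((y*a)+(2*y)))) -> ((((z+4)+36)*((b+9)*(1*1)))+(((6*a)*(z+4))+((y*a)+(2*y))))
Step 3: at LRR: (1*1) -> 1; overall: ((((z+4)+36)*((b+9)*(1*1)))+(((6*a)*(z+4))+((y*a)+(2*y)))) -> ((((z+4)+36)*((b+9)*1))+(((6*a)*(z+4))+((y*a)+(2*y))))
Step 4: at LR: ((b+9)*1) -> (b+9); overall: ((((z+4)+36)*((b+9)*1))+(((6*a)*(z+4))+((y*a)+(2*y)))) -> ((((z+4)+36)*(b+9))+(((6*a)*(z+4))+((y*a)+(2*y))))
Fixed point: ((((z+4)+36)*(b+9))+(((6*a)*(z+4))+((y*a)+(2*y))))

Answer: ((((z+4)+36)*(b+9))+(((6*a)*(z+4))+((y*a)+(2*y))))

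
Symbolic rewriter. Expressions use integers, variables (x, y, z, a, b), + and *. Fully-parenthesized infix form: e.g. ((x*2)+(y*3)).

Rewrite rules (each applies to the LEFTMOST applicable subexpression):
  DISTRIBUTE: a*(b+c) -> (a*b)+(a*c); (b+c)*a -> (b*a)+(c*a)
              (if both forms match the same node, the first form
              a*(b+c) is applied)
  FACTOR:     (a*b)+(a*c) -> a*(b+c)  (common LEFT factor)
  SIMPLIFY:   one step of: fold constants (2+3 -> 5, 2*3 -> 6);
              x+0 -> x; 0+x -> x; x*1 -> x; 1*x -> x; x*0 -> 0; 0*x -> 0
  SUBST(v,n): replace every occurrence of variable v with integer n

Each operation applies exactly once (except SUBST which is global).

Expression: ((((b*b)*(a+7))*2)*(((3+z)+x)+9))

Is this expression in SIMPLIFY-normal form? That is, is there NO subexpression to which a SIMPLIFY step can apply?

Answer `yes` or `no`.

Answer: yes

Derivation:
Expression: ((((b*b)*(a+7))*2)*(((3+z)+x)+9))
Scanning for simplifiable subexpressions (pre-order)...
  at root: ((((b*b)*(a+7))*2)*(((3+z)+x)+9)) (not simplifiable)
  at L: (((b*b)*(a+7))*2) (not simplifiable)
  at LL: ((b*b)*(a+7)) (not simplifiable)
  at LLL: (b*b) (not simplifiable)
  at LLR: (a+7) (not simplifiable)
  at R: (((3+z)+x)+9) (not simplifiable)
  at RL: ((3+z)+x) (not simplifiable)
  at RLL: (3+z) (not simplifiable)
Result: no simplifiable subexpression found -> normal form.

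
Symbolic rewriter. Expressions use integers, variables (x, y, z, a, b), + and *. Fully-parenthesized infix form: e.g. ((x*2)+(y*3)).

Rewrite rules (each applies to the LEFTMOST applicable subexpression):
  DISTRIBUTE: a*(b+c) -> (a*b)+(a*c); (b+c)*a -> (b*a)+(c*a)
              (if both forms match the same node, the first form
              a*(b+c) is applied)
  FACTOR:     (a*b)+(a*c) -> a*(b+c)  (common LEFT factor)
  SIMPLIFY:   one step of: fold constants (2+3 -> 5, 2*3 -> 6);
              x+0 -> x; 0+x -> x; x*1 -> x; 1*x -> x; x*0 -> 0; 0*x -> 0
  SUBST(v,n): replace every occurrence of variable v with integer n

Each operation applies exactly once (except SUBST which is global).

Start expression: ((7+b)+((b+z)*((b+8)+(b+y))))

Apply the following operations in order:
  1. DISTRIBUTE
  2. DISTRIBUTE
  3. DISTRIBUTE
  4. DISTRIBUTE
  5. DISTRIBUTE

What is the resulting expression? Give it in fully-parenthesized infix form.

Start: ((7+b)+((b+z)*((b+8)+(b+y))))
Apply DISTRIBUTE at R (target: ((b+z)*((b+8)+(b+y)))): ((7+b)+((b+z)*((b+8)+(b+y)))) -> ((7+b)+(((b+z)*(b+8))+((b+z)*(b+y))))
Apply DISTRIBUTE at RL (target: ((b+z)*(b+8))): ((7+b)+(((b+z)*(b+8))+((b+z)*(b+y)))) -> ((7+b)+((((b+z)*b)+((b+z)*8))+((b+z)*(b+y))))
Apply DISTRIBUTE at RLL (target: ((b+z)*b)): ((7+b)+((((b+z)*b)+((b+z)*8))+((b+z)*(b+y)))) -> ((7+b)+((((b*b)+(z*b))+((b+z)*8))+((b+z)*(b+y))))
Apply DISTRIBUTE at RLR (target: ((b+z)*8)): ((7+b)+((((b*b)+(z*b))+((b+z)*8))+((b+z)*(b+y)))) -> ((7+b)+((((b*b)+(z*b))+((b*8)+(z*8)))+((b+z)*(b+y))))
Apply DISTRIBUTE at RR (target: ((b+z)*(b+y))): ((7+b)+((((b*b)+(z*b))+((b*8)+(z*8)))+((b+z)*(b+y)))) -> ((7+b)+((((b*b)+(z*b))+((b*8)+(z*8)))+(((b+z)*b)+((b+z)*y))))

Answer: ((7+b)+((((b*b)+(z*b))+((b*8)+(z*8)))+(((b+z)*b)+((b+z)*y))))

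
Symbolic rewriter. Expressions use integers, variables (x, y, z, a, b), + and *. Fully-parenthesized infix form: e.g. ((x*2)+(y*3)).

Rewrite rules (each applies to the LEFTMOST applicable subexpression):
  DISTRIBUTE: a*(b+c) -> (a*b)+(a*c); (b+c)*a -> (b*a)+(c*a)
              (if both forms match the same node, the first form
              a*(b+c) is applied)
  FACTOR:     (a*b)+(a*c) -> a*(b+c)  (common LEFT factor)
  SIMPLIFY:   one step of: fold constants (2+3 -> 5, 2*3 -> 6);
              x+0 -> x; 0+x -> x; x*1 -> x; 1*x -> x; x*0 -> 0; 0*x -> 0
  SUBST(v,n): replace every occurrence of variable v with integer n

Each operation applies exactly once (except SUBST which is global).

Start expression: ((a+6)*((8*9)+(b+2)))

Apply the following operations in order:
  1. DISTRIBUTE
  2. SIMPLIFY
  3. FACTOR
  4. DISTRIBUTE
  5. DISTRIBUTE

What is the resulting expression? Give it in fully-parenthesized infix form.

Start: ((a+6)*((8*9)+(b+2)))
Apply DISTRIBUTE at root (target: ((a+6)*((8*9)+(b+2)))): ((a+6)*((8*9)+(b+2))) -> (((a+6)*(8*9))+((a+6)*(b+2)))
Apply SIMPLIFY at LR (target: (8*9)): (((a+6)*(8*9))+((a+6)*(b+2))) -> (((a+6)*72)+((a+6)*(b+2)))
Apply FACTOR at root (target: (((a+6)*72)+((a+6)*(b+2)))): (((a+6)*72)+((a+6)*(b+2))) -> ((a+6)*(72+(b+2)))
Apply DISTRIBUTE at root (target: ((a+6)*(72+(b+2)))): ((a+6)*(72+(b+2))) -> (((a+6)*72)+((a+6)*(b+2)))
Apply DISTRIBUTE at L (target: ((a+6)*72)): (((a+6)*72)+((a+6)*(b+2))) -> (((a*72)+(6*72))+((a+6)*(b+2)))

Answer: (((a*72)+(6*72))+((a+6)*(b+2)))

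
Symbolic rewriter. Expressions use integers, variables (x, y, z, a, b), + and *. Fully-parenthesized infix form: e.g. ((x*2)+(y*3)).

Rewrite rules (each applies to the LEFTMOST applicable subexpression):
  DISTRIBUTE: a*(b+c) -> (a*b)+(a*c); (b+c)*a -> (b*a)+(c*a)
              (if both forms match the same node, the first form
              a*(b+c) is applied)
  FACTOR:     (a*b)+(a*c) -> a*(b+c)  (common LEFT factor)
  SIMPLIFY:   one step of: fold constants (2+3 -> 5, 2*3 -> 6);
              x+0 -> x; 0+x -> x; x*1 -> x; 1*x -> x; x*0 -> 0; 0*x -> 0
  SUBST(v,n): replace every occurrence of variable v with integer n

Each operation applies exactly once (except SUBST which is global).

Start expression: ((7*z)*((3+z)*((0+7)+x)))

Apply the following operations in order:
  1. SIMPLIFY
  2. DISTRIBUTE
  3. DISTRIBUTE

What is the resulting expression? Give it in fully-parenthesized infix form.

Answer: (((7*z)*((3+z)*7))+((7*z)*((3+z)*x)))

Derivation:
Start: ((7*z)*((3+z)*((0+7)+x)))
Apply SIMPLIFY at RRL (target: (0+7)): ((7*z)*((3+z)*((0+7)+x))) -> ((7*z)*((3+z)*(7+x)))
Apply DISTRIBUTE at R (target: ((3+z)*(7+x))): ((7*z)*((3+z)*(7+x))) -> ((7*z)*(((3+z)*7)+((3+z)*x)))
Apply DISTRIBUTE at root (target: ((7*z)*(((3+z)*7)+((3+z)*x)))): ((7*z)*(((3+z)*7)+((3+z)*x))) -> (((7*z)*((3+z)*7))+((7*z)*((3+z)*x)))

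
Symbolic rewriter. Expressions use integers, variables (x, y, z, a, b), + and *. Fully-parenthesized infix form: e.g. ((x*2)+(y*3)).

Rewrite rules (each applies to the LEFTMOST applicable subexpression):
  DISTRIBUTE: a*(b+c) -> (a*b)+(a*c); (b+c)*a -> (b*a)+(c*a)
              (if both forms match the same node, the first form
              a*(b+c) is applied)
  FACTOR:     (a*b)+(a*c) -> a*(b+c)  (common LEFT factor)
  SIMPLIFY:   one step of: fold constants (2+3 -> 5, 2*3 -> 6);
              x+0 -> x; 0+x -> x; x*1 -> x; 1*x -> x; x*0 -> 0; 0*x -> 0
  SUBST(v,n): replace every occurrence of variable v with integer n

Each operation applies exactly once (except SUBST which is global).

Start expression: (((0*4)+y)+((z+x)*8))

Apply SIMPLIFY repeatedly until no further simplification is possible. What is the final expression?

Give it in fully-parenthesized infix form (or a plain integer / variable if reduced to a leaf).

Answer: (y+((z+x)*8))

Derivation:
Start: (((0*4)+y)+((z+x)*8))
Step 1: at LL: (0*4) -> 0; overall: (((0*4)+y)+((z+x)*8)) -> ((0+y)+((z+x)*8))
Step 2: at L: (0+y) -> y; overall: ((0+y)+((z+x)*8)) -> (y+((z+x)*8))
Fixed point: (y+((z+x)*8))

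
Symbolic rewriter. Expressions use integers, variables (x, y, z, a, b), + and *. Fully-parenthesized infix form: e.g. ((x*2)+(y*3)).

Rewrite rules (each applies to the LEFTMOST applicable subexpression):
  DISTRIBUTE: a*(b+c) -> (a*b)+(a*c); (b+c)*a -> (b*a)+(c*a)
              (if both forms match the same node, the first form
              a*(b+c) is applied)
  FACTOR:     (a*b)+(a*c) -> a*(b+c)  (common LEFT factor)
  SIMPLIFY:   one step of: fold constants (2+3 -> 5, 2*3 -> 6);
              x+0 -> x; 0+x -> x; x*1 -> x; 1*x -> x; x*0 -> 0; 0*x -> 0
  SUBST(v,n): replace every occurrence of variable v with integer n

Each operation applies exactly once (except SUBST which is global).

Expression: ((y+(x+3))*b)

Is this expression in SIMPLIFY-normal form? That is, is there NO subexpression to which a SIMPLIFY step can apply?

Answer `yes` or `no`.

Answer: yes

Derivation:
Expression: ((y+(x+3))*b)
Scanning for simplifiable subexpressions (pre-order)...
  at root: ((y+(x+3))*b) (not simplifiable)
  at L: (y+(x+3)) (not simplifiable)
  at LR: (x+3) (not simplifiable)
Result: no simplifiable subexpression found -> normal form.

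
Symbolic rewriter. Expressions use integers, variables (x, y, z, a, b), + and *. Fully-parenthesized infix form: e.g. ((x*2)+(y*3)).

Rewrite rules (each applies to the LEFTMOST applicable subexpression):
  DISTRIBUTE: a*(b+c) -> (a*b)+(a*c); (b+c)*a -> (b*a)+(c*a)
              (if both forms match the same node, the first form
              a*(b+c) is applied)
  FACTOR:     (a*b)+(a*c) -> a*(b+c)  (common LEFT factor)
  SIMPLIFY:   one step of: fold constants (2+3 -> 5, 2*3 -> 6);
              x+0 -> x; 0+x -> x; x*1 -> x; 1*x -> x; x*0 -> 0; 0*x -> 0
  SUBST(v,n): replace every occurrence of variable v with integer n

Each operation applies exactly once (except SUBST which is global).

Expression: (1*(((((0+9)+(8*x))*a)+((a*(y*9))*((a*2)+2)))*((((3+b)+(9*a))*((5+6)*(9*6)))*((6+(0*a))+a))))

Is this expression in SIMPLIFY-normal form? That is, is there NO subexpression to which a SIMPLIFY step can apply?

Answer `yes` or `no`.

Expression: (1*(((((0+9)+(8*x))*a)+((a*(y*9))*((a*2)+2)))*((((3+b)+(9*a))*((5+6)*(9*6)))*((6+(0*a))+a))))
Scanning for simplifiable subexpressions (pre-order)...
  at root: (1*(((((0+9)+(8*x))*a)+((a*(y*9))*((a*2)+2)))*((((3+b)+(9*a))*((5+6)*(9*6)))*((6+(0*a))+a)))) (SIMPLIFIABLE)
  at R: (((((0+9)+(8*x))*a)+((a*(y*9))*((a*2)+2)))*((((3+b)+(9*a))*((5+6)*(9*6)))*((6+(0*a))+a))) (not simplifiable)
  at RL: ((((0+9)+(8*x))*a)+((a*(y*9))*((a*2)+2))) (not simplifiable)
  at RLL: (((0+9)+(8*x))*a) (not simplifiable)
  at RLLL: ((0+9)+(8*x)) (not simplifiable)
  at RLLLL: (0+9) (SIMPLIFIABLE)
  at RLLLR: (8*x) (not simplifiable)
  at RLR: ((a*(y*9))*((a*2)+2)) (not simplifiable)
  at RLRL: (a*(y*9)) (not simplifiable)
  at RLRLR: (y*9) (not simplifiable)
  at RLRR: ((a*2)+2) (not simplifiable)
  at RLRRL: (a*2) (not simplifiable)
  at RR: ((((3+b)+(9*a))*((5+6)*(9*6)))*((6+(0*a))+a)) (not simplifiable)
  at RRL: (((3+b)+(9*a))*((5+6)*(9*6))) (not simplifiable)
  at RRLL: ((3+b)+(9*a)) (not simplifiable)
  at RRLLL: (3+b) (not simplifiable)
  at RRLLR: (9*a) (not simplifiable)
  at RRLR: ((5+6)*(9*6)) (not simplifiable)
  at RRLRL: (5+6) (SIMPLIFIABLE)
  at RRLRR: (9*6) (SIMPLIFIABLE)
  at RRR: ((6+(0*a))+a) (not simplifiable)
  at RRRL: (6+(0*a)) (not simplifiable)
  at RRRLR: (0*a) (SIMPLIFIABLE)
Found simplifiable subexpr at path root: (1*(((((0+9)+(8*x))*a)+((a*(y*9))*((a*2)+2)))*((((3+b)+(9*a))*((5+6)*(9*6)))*((6+(0*a))+a))))
One SIMPLIFY step would give: (((((0+9)+(8*x))*a)+((a*(y*9))*((a*2)+2)))*((((3+b)+(9*a))*((5+6)*(9*6)))*((6+(0*a))+a)))
-> NOT in normal form.

Answer: no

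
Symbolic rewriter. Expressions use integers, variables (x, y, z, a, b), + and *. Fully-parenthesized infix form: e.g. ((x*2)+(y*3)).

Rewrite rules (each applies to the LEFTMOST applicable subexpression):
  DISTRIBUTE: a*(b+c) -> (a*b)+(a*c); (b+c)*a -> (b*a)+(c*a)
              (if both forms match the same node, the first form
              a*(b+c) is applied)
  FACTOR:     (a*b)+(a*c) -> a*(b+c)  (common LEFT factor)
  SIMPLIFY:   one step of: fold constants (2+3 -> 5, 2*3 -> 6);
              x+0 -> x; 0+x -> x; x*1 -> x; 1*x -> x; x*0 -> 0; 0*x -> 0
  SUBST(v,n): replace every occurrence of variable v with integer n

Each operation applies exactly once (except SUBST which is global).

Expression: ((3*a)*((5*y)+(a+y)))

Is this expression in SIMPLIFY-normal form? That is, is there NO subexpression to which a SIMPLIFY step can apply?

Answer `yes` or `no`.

Answer: yes

Derivation:
Expression: ((3*a)*((5*y)+(a+y)))
Scanning for simplifiable subexpressions (pre-order)...
  at root: ((3*a)*((5*y)+(a+y))) (not simplifiable)
  at L: (3*a) (not simplifiable)
  at R: ((5*y)+(a+y)) (not simplifiable)
  at RL: (5*y) (not simplifiable)
  at RR: (a+y) (not simplifiable)
Result: no simplifiable subexpression found -> normal form.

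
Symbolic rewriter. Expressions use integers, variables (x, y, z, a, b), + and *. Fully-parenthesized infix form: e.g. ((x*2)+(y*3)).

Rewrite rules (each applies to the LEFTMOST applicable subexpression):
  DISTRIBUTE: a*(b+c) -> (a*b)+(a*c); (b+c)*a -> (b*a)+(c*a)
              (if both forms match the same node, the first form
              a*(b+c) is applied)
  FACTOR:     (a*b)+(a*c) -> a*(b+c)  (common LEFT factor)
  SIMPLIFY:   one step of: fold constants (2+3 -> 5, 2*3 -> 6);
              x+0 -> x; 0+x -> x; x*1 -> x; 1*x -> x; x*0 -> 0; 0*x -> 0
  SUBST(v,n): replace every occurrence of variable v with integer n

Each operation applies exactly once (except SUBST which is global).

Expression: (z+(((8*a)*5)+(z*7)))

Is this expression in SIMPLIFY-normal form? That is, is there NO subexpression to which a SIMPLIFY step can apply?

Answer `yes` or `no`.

Answer: yes

Derivation:
Expression: (z+(((8*a)*5)+(z*7)))
Scanning for simplifiable subexpressions (pre-order)...
  at root: (z+(((8*a)*5)+(z*7))) (not simplifiable)
  at R: (((8*a)*5)+(z*7)) (not simplifiable)
  at RL: ((8*a)*5) (not simplifiable)
  at RLL: (8*a) (not simplifiable)
  at RR: (z*7) (not simplifiable)
Result: no simplifiable subexpression found -> normal form.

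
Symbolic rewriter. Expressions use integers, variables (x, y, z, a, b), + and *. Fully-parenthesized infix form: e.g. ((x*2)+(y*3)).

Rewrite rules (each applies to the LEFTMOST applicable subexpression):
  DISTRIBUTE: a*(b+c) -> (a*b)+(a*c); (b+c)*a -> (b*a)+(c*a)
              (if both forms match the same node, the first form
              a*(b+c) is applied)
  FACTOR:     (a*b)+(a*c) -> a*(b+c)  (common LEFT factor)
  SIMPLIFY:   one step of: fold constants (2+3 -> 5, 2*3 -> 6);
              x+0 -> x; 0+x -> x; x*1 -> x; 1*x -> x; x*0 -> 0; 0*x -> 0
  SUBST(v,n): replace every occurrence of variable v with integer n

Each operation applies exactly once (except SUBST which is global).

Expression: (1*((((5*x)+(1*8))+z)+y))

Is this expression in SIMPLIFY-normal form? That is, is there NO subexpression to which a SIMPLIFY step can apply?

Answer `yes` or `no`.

Answer: no

Derivation:
Expression: (1*((((5*x)+(1*8))+z)+y))
Scanning for simplifiable subexpressions (pre-order)...
  at root: (1*((((5*x)+(1*8))+z)+y)) (SIMPLIFIABLE)
  at R: ((((5*x)+(1*8))+z)+y) (not simplifiable)
  at RL: (((5*x)+(1*8))+z) (not simplifiable)
  at RLL: ((5*x)+(1*8)) (not simplifiable)
  at RLLL: (5*x) (not simplifiable)
  at RLLR: (1*8) (SIMPLIFIABLE)
Found simplifiable subexpr at path root: (1*((((5*x)+(1*8))+z)+y))
One SIMPLIFY step would give: ((((5*x)+(1*8))+z)+y)
-> NOT in normal form.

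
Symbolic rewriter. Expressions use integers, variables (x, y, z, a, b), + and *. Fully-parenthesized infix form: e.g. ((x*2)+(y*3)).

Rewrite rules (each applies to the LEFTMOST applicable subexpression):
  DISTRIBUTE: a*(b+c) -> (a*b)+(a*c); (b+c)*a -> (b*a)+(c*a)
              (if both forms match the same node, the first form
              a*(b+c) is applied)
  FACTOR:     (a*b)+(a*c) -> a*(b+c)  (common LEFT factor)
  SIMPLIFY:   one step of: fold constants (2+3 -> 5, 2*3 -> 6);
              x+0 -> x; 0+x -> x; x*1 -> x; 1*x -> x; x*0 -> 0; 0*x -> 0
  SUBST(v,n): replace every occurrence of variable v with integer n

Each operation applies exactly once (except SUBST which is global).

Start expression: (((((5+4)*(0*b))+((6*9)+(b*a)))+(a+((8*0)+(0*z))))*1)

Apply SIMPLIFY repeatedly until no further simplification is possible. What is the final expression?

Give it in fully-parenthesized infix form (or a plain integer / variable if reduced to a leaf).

Answer: ((54+(b*a))+a)

Derivation:
Start: (((((5+4)*(0*b))+((6*9)+(b*a)))+(a+((8*0)+(0*z))))*1)
Step 1: at root: (((((5+4)*(0*b))+((6*9)+(b*a)))+(a+((8*0)+(0*z))))*1) -> ((((5+4)*(0*b))+((6*9)+(b*a)))+(a+((8*0)+(0*z)))); overall: (((((5+4)*(0*b))+((6*9)+(b*a)))+(a+((8*0)+(0*z))))*1) -> ((((5+4)*(0*b))+((6*9)+(b*a)))+(a+((8*0)+(0*z))))
Step 2: at LLL: (5+4) -> 9; overall: ((((5+4)*(0*b))+((6*9)+(b*a)))+(a+((8*0)+(0*z)))) -> (((9*(0*b))+((6*9)+(b*a)))+(a+((8*0)+(0*z))))
Step 3: at LLR: (0*b) -> 0; overall: (((9*(0*b))+((6*9)+(b*a)))+(a+((8*0)+(0*z)))) -> (((9*0)+((6*9)+(b*a)))+(a+((8*0)+(0*z))))
Step 4: at LL: (9*0) -> 0; overall: (((9*0)+((6*9)+(b*a)))+(a+((8*0)+(0*z)))) -> ((0+((6*9)+(b*a)))+(a+((8*0)+(0*z))))
Step 5: at L: (0+((6*9)+(b*a))) -> ((6*9)+(b*a)); overall: ((0+((6*9)+(b*a)))+(a+((8*0)+(0*z)))) -> (((6*9)+(b*a))+(a+((8*0)+(0*z))))
Step 6: at LL: (6*9) -> 54; overall: (((6*9)+(b*a))+(a+((8*0)+(0*z)))) -> ((54+(b*a))+(a+((8*0)+(0*z))))
Step 7: at RRL: (8*0) -> 0; overall: ((54+(b*a))+(a+((8*0)+(0*z)))) -> ((54+(b*a))+(a+(0+(0*z))))
Step 8: at RR: (0+(0*z)) -> (0*z); overall: ((54+(b*a))+(a+(0+(0*z)))) -> ((54+(b*a))+(a+(0*z)))
Step 9: at RR: (0*z) -> 0; overall: ((54+(b*a))+(a+(0*z))) -> ((54+(b*a))+(a+0))
Step 10: at R: (a+0) -> a; overall: ((54+(b*a))+(a+0)) -> ((54+(b*a))+a)
Fixed point: ((54+(b*a))+a)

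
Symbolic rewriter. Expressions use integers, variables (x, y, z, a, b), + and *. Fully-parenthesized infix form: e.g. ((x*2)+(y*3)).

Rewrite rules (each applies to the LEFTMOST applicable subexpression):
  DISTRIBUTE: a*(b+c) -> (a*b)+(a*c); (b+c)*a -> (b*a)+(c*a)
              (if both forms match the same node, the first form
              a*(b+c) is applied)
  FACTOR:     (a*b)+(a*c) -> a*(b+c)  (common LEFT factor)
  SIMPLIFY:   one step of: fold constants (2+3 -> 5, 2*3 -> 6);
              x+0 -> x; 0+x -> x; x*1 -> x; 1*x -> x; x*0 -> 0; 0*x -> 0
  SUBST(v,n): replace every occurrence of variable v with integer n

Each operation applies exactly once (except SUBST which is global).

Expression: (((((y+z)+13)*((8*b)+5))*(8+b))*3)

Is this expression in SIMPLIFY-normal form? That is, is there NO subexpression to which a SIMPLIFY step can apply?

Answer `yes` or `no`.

Expression: (((((y+z)+13)*((8*b)+5))*(8+b))*3)
Scanning for simplifiable subexpressions (pre-order)...
  at root: (((((y+z)+13)*((8*b)+5))*(8+b))*3) (not simplifiable)
  at L: ((((y+z)+13)*((8*b)+5))*(8+b)) (not simplifiable)
  at LL: (((y+z)+13)*((8*b)+5)) (not simplifiable)
  at LLL: ((y+z)+13) (not simplifiable)
  at LLLL: (y+z) (not simplifiable)
  at LLR: ((8*b)+5) (not simplifiable)
  at LLRL: (8*b) (not simplifiable)
  at LR: (8+b) (not simplifiable)
Result: no simplifiable subexpression found -> normal form.

Answer: yes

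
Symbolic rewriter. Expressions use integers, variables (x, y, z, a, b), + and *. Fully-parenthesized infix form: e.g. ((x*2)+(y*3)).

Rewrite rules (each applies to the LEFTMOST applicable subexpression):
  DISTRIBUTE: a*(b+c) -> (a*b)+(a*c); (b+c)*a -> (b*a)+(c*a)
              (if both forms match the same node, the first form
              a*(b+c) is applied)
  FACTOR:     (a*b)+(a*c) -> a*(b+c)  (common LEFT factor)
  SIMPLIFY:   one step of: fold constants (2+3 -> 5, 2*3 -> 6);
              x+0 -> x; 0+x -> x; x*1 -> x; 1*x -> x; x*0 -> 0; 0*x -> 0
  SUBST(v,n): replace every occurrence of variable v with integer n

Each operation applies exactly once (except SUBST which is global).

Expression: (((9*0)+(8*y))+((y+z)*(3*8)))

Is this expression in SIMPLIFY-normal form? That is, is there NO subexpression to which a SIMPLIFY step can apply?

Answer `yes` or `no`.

Expression: (((9*0)+(8*y))+((y+z)*(3*8)))
Scanning for simplifiable subexpressions (pre-order)...
  at root: (((9*0)+(8*y))+((y+z)*(3*8))) (not simplifiable)
  at L: ((9*0)+(8*y)) (not simplifiable)
  at LL: (9*0) (SIMPLIFIABLE)
  at LR: (8*y) (not simplifiable)
  at R: ((y+z)*(3*8)) (not simplifiable)
  at RL: (y+z) (not simplifiable)
  at RR: (3*8) (SIMPLIFIABLE)
Found simplifiable subexpr at path LL: (9*0)
One SIMPLIFY step would give: ((0+(8*y))+((y+z)*(3*8)))
-> NOT in normal form.

Answer: no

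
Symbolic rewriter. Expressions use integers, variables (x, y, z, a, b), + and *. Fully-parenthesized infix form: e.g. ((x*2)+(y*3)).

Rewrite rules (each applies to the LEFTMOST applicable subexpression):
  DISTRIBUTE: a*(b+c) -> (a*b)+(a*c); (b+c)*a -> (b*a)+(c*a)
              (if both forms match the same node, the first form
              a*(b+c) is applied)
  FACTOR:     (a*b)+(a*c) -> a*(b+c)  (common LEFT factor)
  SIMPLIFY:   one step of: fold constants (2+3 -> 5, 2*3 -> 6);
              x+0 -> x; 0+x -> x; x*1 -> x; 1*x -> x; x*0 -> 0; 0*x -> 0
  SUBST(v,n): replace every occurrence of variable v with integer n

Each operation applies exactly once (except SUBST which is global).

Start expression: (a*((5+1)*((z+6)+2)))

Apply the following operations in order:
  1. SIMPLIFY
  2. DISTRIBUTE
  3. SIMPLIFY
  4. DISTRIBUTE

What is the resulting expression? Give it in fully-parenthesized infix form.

Start: (a*((5+1)*((z+6)+2)))
Apply SIMPLIFY at RL (target: (5+1)): (a*((5+1)*((z+6)+2))) -> (a*(6*((z+6)+2)))
Apply DISTRIBUTE at R (target: (6*((z+6)+2))): (a*(6*((z+6)+2))) -> (a*((6*(z+6))+(6*2)))
Apply SIMPLIFY at RR (target: (6*2)): (a*((6*(z+6))+(6*2))) -> (a*((6*(z+6))+12))
Apply DISTRIBUTE at root (target: (a*((6*(z+6))+12))): (a*((6*(z+6))+12)) -> ((a*(6*(z+6)))+(a*12))

Answer: ((a*(6*(z+6)))+(a*12))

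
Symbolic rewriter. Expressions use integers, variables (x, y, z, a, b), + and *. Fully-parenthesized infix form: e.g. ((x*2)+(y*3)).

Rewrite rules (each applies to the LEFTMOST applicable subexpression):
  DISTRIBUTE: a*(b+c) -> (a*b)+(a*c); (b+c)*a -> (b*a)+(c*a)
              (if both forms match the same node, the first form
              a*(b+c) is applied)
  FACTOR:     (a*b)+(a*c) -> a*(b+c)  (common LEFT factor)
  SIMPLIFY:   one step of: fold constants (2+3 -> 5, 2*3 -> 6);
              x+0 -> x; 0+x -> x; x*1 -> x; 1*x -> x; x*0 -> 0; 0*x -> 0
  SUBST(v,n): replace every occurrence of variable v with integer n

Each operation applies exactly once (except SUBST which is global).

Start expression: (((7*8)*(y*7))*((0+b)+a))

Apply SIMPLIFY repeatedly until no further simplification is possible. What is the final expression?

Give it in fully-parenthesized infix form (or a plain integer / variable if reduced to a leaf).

Start: (((7*8)*(y*7))*((0+b)+a))
Step 1: at LL: (7*8) -> 56; overall: (((7*8)*(y*7))*((0+b)+a)) -> ((56*(y*7))*((0+b)+a))
Step 2: at RL: (0+b) -> b; overall: ((56*(y*7))*((0+b)+a)) -> ((56*(y*7))*(b+a))
Fixed point: ((56*(y*7))*(b+a))

Answer: ((56*(y*7))*(b+a))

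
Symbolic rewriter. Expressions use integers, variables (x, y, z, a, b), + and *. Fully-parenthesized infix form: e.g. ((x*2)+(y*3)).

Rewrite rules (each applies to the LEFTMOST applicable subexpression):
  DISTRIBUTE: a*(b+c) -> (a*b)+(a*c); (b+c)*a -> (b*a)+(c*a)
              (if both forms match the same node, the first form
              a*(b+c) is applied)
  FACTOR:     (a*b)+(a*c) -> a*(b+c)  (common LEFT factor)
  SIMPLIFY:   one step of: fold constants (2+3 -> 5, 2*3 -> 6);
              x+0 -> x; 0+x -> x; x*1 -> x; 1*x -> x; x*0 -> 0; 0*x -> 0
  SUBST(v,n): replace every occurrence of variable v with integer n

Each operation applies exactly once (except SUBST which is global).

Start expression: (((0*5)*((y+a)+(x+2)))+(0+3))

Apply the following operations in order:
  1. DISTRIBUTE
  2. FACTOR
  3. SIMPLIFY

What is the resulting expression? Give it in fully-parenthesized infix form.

Start: (((0*5)*((y+a)+(x+2)))+(0+3))
Apply DISTRIBUTE at L (target: ((0*5)*((y+a)+(x+2)))): (((0*5)*((y+a)+(x+2)))+(0+3)) -> ((((0*5)*(y+a))+((0*5)*(x+2)))+(0+3))
Apply FACTOR at L (target: (((0*5)*(y+a))+((0*5)*(x+2)))): ((((0*5)*(y+a))+((0*5)*(x+2)))+(0+3)) -> (((0*5)*((y+a)+(x+2)))+(0+3))
Apply SIMPLIFY at LL (target: (0*5)): (((0*5)*((y+a)+(x+2)))+(0+3)) -> ((0*((y+a)+(x+2)))+(0+3))

Answer: ((0*((y+a)+(x+2)))+(0+3))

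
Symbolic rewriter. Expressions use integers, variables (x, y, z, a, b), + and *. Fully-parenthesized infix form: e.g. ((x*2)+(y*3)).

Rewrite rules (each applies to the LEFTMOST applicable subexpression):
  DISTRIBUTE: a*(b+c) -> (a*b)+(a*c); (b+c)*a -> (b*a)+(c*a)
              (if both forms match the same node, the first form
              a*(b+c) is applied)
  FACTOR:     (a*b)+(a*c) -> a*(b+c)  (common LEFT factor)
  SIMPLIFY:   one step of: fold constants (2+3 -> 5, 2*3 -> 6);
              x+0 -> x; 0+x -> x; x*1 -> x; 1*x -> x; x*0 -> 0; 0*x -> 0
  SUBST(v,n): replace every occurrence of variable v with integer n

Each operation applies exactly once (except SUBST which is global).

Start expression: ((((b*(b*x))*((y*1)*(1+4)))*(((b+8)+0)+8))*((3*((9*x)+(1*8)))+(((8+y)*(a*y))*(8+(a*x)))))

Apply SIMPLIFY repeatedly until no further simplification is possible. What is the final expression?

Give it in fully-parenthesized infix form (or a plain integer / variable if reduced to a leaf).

Start: ((((b*(b*x))*((y*1)*(1+4)))*(((b+8)+0)+8))*((3*((9*x)+(1*8)))+(((8+y)*(a*y))*(8+(a*x)))))
Step 1: at LLRL: (y*1) -> y; overall: ((((b*(b*x))*((y*1)*(1+4)))*(((b+8)+0)+8))*((3*((9*x)+(1*8)))+(((8+y)*(a*y))*(8+(a*x))))) -> ((((b*(b*x))*(y*(1+4)))*(((b+8)+0)+8))*((3*((9*x)+(1*8)))+(((8+y)*(a*y))*(8+(a*x)))))
Step 2: at LLRR: (1+4) -> 5; overall: ((((b*(b*x))*(y*(1+4)))*(((b+8)+0)+8))*((3*((9*x)+(1*8)))+(((8+y)*(a*y))*(8+(a*x))))) -> ((((b*(b*x))*(y*5))*(((b+8)+0)+8))*((3*((9*x)+(1*8)))+(((8+y)*(a*y))*(8+(a*x)))))
Step 3: at LRL: ((b+8)+0) -> (b+8); overall: ((((b*(b*x))*(y*5))*(((b+8)+0)+8))*((3*((9*x)+(1*8)))+(((8+y)*(a*y))*(8+(a*x))))) -> ((((b*(b*x))*(y*5))*((b+8)+8))*((3*((9*x)+(1*8)))+(((8+y)*(a*y))*(8+(a*x)))))
Step 4: at RLRR: (1*8) -> 8; overall: ((((b*(b*x))*(y*5))*((b+8)+8))*((3*((9*x)+(1*8)))+(((8+y)*(a*y))*(8+(a*x))))) -> ((((b*(b*x))*(y*5))*((b+8)+8))*((3*((9*x)+8))+(((8+y)*(a*y))*(8+(a*x)))))
Fixed point: ((((b*(b*x))*(y*5))*((b+8)+8))*((3*((9*x)+8))+(((8+y)*(a*y))*(8+(a*x)))))

Answer: ((((b*(b*x))*(y*5))*((b+8)+8))*((3*((9*x)+8))+(((8+y)*(a*y))*(8+(a*x)))))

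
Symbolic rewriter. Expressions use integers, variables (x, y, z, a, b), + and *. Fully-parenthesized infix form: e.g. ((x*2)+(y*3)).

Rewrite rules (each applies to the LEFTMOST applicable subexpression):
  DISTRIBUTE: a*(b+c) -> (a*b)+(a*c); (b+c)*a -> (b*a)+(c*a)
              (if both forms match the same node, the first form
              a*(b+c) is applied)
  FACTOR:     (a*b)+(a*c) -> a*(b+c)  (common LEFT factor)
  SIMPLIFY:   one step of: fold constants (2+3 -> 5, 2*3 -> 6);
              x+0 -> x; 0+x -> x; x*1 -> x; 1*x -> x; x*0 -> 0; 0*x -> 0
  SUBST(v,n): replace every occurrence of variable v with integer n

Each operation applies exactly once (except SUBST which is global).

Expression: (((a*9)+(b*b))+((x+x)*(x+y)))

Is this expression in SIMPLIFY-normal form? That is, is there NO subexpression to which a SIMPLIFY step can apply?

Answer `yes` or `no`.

Expression: (((a*9)+(b*b))+((x+x)*(x+y)))
Scanning for simplifiable subexpressions (pre-order)...
  at root: (((a*9)+(b*b))+((x+x)*(x+y))) (not simplifiable)
  at L: ((a*9)+(b*b)) (not simplifiable)
  at LL: (a*9) (not simplifiable)
  at LR: (b*b) (not simplifiable)
  at R: ((x+x)*(x+y)) (not simplifiable)
  at RL: (x+x) (not simplifiable)
  at RR: (x+y) (not simplifiable)
Result: no simplifiable subexpression found -> normal form.

Answer: yes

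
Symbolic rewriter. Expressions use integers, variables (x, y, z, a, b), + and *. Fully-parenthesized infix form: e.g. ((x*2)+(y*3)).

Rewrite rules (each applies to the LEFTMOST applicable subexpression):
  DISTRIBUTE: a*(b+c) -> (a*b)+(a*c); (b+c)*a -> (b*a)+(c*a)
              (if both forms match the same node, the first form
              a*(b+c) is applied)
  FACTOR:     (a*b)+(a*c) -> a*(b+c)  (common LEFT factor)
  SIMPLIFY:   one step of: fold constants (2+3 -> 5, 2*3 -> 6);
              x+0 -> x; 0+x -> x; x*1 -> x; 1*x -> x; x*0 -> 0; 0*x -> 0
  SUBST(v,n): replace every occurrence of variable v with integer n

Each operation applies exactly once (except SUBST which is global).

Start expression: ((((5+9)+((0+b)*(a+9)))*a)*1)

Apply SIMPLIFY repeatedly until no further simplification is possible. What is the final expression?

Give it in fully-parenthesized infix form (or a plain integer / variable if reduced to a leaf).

Answer: ((14+(b*(a+9)))*a)

Derivation:
Start: ((((5+9)+((0+b)*(a+9)))*a)*1)
Step 1: at root: ((((5+9)+((0+b)*(a+9)))*a)*1) -> (((5+9)+((0+b)*(a+9)))*a); overall: ((((5+9)+((0+b)*(a+9)))*a)*1) -> (((5+9)+((0+b)*(a+9)))*a)
Step 2: at LL: (5+9) -> 14; overall: (((5+9)+((0+b)*(a+9)))*a) -> ((14+((0+b)*(a+9)))*a)
Step 3: at LRL: (0+b) -> b; overall: ((14+((0+b)*(a+9)))*a) -> ((14+(b*(a+9)))*a)
Fixed point: ((14+(b*(a+9)))*a)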